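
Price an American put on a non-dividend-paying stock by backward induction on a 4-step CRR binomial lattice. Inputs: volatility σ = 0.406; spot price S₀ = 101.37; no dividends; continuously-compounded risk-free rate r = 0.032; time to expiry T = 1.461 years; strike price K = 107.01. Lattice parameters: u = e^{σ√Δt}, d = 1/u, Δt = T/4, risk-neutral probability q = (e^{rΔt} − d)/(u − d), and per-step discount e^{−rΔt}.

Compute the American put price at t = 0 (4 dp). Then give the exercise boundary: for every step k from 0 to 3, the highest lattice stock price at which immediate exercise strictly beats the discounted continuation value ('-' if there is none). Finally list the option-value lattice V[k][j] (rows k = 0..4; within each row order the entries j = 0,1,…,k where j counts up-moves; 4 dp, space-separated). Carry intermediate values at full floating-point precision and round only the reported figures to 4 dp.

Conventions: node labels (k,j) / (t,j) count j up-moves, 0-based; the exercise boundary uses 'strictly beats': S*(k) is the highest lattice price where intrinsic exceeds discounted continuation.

price = 20.8214
boundary = - - 62.0560 79.3134
tree:
20.8214
31.2268 9.2664
44.9540 16.0787 1.5907
58.4564 27.6966 2.9953 0.0000
69.0210 44.9540 5.6400 0.0000 0.0000

Δt=0.36525, u=1.27809, d=0.78242, q=0.46268, disc=e^(-rΔt)=0.98838
k=4 terminal: V=max(K-S,0) → 69.0210 44.9540 5.6400 0.0000 0.0000
k=3: j=0 S=48.5536 intr=58.4564 cont=57.2130 V=58.4564[EX]; j=1 S=79.3134 intr=27.6966 cont=26.4531 V=27.6966[EX]; j=2 S=129.5604 intr=0.0000 cont=2.9953 V=2.9953[hold]; j=3 S=211.6400 intr=0.0000 cont=0.0000 V=0.0000[hold]  S*(3)=79.3134
k=2: j=0 S=62.0560 intr=44.9540 cont=43.7105 V=44.9540[EX]; j=1 S=101.3700 intr=5.6400 cont=16.0787 V=16.0787[hold]; j=2 S=165.5903 intr=0.0000 cont=1.5907 V=1.5907[hold]  S*(2)=62.0560
k=1: j=0 S=79.3134 intr=27.6966 cont=31.2268 V=31.2268[hold]; j=1 S=129.5604 intr=0.0000 cont=9.2664 V=9.2664[hold]  S*(1)=-
k=0: j=0 S=101.3700 intr=5.6400 cont=20.8214 V=20.8214[hold]  S*(0)=-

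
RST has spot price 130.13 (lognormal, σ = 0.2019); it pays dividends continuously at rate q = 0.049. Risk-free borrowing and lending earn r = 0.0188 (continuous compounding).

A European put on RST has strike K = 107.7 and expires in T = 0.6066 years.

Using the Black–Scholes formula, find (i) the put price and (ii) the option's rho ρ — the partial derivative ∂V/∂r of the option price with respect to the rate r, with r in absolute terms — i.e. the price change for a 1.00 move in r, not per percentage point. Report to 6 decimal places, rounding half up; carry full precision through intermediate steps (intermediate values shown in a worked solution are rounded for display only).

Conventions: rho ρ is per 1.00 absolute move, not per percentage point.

price = 1.282363
ρ = -10.123548

σ√T = 0.2019·√0.6066 = 0.157249
d₁ = (ln(S/K) + (r−q+σ²/2)T) / (σ√T) = (ln(130.13/107.7) + (0.0188−0.049+0.2019²/2)·0.6066) / 0.157249 = (0.189184 − 0.005956) / 0.157249 = 1.165214
d₂ = d₁ − σ√T = 1.165214 − 0.157249 = 1.007966
e^{−rT} = 0.988661
e^{−qT} = 0.970714
N(−d₁) = 0.121966,  N(−d₂) = 0.156735
Put price V = K·e^{−rT}·N(−d₂) − S·e^{−qT}·N(−d₁) = 16.689001 − 15.406637 = 1.282363
ρ = −K·T·e^{−rT}·N(−d₂) = -10.123548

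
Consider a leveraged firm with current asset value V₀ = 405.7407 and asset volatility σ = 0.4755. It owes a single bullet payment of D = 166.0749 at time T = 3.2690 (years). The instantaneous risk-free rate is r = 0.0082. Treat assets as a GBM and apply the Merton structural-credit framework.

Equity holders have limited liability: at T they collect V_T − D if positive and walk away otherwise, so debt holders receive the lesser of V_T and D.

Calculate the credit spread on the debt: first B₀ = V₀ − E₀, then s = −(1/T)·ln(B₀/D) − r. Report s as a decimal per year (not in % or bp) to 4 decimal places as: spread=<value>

spread=0.0300

Work the structural quantities from V₀ = 405.7407 against face 166.0749:
d₁ = [ln(V₀/D) + (r + σ²/2)T] / (σ√T)
   = [ln(405.7407/166.0749) + (0.0082 + 0.5·0.4755²)·3.2690] / (0.4755·√3.2690)
   = [0.893275 + 0.396367] / 0.859722 = 1.500069
d₂ = d₁ − σ√T = 1.500069 − 0.859722 = 0.640347
N(d₁) = 0.933202,  N(d₂) = 0.739026,  e^(−rT) = 0.973550
E₀ = V₀·N(d₁) − D·e^(−rT)·N(d₂)
   = 405.7407·0.933202 − 166.0749·0.973550·0.739026 = 259.150442
B₀ = V₀ − E₀ = 405.7407 − 259.150442 = 146.590258
spread = −(1/T)·ln(B₀/D) − r = −(1/3.2690)·ln(146.590258/166.0749) − 0.0082 = 0.02997607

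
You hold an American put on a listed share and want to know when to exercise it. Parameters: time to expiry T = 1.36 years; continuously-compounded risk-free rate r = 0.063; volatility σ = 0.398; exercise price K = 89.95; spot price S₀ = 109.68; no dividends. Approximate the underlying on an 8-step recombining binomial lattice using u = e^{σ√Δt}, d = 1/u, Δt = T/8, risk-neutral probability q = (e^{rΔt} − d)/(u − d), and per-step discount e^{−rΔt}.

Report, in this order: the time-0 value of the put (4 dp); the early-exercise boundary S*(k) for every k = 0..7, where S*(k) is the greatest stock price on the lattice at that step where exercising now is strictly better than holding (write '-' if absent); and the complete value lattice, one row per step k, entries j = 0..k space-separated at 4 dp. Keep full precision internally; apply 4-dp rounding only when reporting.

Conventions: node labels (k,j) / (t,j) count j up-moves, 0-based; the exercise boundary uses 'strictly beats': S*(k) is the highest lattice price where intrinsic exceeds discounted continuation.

params: Δt=0.17000 u=1.17833 d=0.84866 q=0.49173 e^(-rΔt)=0.98935
t_8 payoffs: 60.4388 48.9747 33.0572 10.9563 0.0000 0.0000 0.0000 0.0000 0.0000
t_7: node(7,0) S=34.7740 payoff=55.1760 vs cont=54.2178 → 55.1760 [stop]  node(7,1) S=48.2825 payoff=41.6675 vs cont=40.7093 → 41.6675 [stop]  node(7,2) S=67.0386 payoff=22.9114 vs cont=21.9532 → 22.9114 [stop]  node(7,3) S=93.0808 payoff=0.0000 vs cont=5.5095 → 5.5095 [wait]  node(7,4) S=129.2394 payoff=0.0000 vs cont=0.0000 → 0.0000 [wait]  node(7,5) S=179.4445 payoff=0.0000 vs cont=0.0000 → 0.0000 [wait]  node(7,6) S=249.1525 payoff=0.0000 vs cont=0.0000 → 0.0000 [wait]  node(7,7) S=345.9396 payoff=0.0000 vs cont=0.0000 → 0.0000 [wait]  ⇒ S*(7)=67.0386
t_6: node(6,0) S=40.9753 payoff=48.9747 vs cont=48.0165 → 48.9747 [stop]  node(6,1) S=56.8928 payoff=33.0572 vs cont=32.0990 → 33.0572 [stop]  node(6,2) S=78.9937 payoff=10.9563 vs cont=14.2015 → 14.2015 [wait]  node(6,3) S=109.6800 payoff=0.0000 vs cont=2.7705 → 2.7705 [wait]  node(6,4) S=152.2869 payoff=0.0000 vs cont=0.0000 → 0.0000 [wait]  node(6,5) S=211.4451 payoff=0.0000 vs cont=0.0000 → 0.0000 [wait]  node(6,6) S=293.5843 payoff=0.0000 vs cont=0.0000 → 0.0000 [wait]  ⇒ S*(6)=56.8928
t_5: node(5,0) S=48.2825 payoff=41.6675 vs cont=40.7093 → 41.6675 [stop]  node(5,1) S=67.0386 payoff=22.9114 vs cont=23.5319 → 23.5319 [wait]  node(5,2) S=93.0808 payoff=0.0000 vs cont=8.4891 → 8.4891 [wait]  node(5,3) S=129.2394 payoff=0.0000 vs cont=1.3932 → 1.3932 [wait]  node(5,4) S=179.4445 payoff=0.0000 vs cont=0.0000 → 0.0000 [wait]  node(5,5) S=249.1525 payoff=0.0000 vs cont=0.0000 → 0.0000 [wait]  ⇒ S*(5)=48.2825
t_4: node(4,0) S=56.8928 payoff=33.0572 vs cont=32.4009 → 33.0572 [stop]  node(4,1) S=78.9937 payoff=10.9563 vs cont=15.9631 → 15.9631 [wait]  node(4,2) S=109.6800 payoff=0.0000 vs cont=4.9466 → 4.9466 [wait]  node(4,3) S=152.2869 payoff=0.0000 vs cont=0.7006 → 0.7006 [wait]  node(4,4) S=211.4451 payoff=0.0000 vs cont=0.0000 → 0.0000 [wait]  ⇒ S*(4)=56.8928
t_3: node(3,0) S=67.0386 payoff=22.9114 vs cont=24.3889 → 24.3889 [wait]  node(3,1) S=93.0808 payoff=0.0000 vs cont=10.4336 → 10.4336 [wait]  node(3,2) S=129.2394 payoff=0.0000 vs cont=2.8282 → 2.8282 [wait]  node(3,3) S=179.4445 payoff=0.0000 vs cont=0.3523 → 0.3523 [wait]  ⇒ S*(3)=-
t_2: node(2,0) S=78.9937 payoff=10.9563 vs cont=17.3400 → 17.3400 [wait]  node(2,1) S=109.6800 payoff=0.0000 vs cont=6.6225 → 6.6225 [wait]  node(2,2) S=152.2869 payoff=0.0000 vs cont=1.5936 → 1.5936 [wait]  ⇒ S*(2)=-
t_1: node(1,0) S=93.0808 payoff=0.0000 vs cont=11.9413 → 11.9413 [wait]  node(1,1) S=129.2394 payoff=0.0000 vs cont=4.1054 → 4.1054 [wait]  ⇒ S*(1)=-
t_0: node(0,0) S=109.6800 payoff=0.0000 vs cont=8.0020 → 8.0020 [wait]  ⇒ S*(0)=-

price = 8.0020
boundary = - - - - 56.8928 48.2825 56.8928 67.0386
tree:
8.0020
11.9413 4.1054
17.3400 6.6225 1.5936
24.3889 10.4336 2.8282 0.3523
33.0572 15.9631 4.9466 0.7006 0.0000
41.6675 23.5319 8.4891 1.3932 0.0000 0.0000
48.9747 33.0572 14.2015 2.7705 0.0000 0.0000 0.0000
55.1760 41.6675 22.9114 5.5095 0.0000 0.0000 0.0000 0.0000
60.4388 48.9747 33.0572 10.9563 0.0000 0.0000 0.0000 0.0000 0.0000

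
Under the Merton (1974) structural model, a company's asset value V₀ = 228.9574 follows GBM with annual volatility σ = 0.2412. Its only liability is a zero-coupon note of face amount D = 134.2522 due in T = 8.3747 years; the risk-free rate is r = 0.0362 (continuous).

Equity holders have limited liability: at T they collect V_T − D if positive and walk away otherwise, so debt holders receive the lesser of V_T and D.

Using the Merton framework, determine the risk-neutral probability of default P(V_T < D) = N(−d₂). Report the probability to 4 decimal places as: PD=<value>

PD=0.1976

Equity is a call on the firm's assets struck at D = 134.2522:
d₁ = [ln(V₀/D) + (r + σ²/2)T] / (σ√T)
   = [ln(228.9574/134.2522) + (0.0362 + 0.5·0.2412²)·8.3747] / (0.2412·√8.3747)
   = [0.533816 + 0.546773] / 0.698010 = 1.548099
d₂ = d₁ − σ√T = 1.548099 − 0.698010 = 0.850089
risk-neutral PD = N(−d₂) = N(-0.850089) = 0.197638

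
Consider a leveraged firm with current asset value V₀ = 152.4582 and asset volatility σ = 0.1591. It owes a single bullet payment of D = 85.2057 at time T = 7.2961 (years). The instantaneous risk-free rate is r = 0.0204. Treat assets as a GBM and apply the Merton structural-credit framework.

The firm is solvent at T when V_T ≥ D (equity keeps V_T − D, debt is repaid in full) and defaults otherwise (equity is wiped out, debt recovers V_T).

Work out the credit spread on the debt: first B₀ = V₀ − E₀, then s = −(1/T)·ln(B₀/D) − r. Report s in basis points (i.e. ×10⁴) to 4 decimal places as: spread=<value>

spread=15.3332

Apply the equity-as-call identities (strike 85.2057, horizon 7.2961 years):
d₁ = [ln(V₀/D) + (r + σ²/2)T] / (σ√T)
   = [ln(152.4582/85.2057) + (0.0204 + 0.5·0.1591²)·7.2961] / (0.1591·√7.2961)
   = [0.581822 + 0.241183] / 0.429750 = 1.915080
d₂ = d₁ − σ√T = 1.915080 − 0.429750 = 1.485330
N(d₁) = 0.972259,  N(d₂) = 0.931272,  e^(−rT) = 0.861707
E₀ = V₀·N(d₁) − D·e^(−rT)·N(d₂)
   = 152.4582·0.972259 − 85.2057·0.861707·0.931272 = 79.852702
B₀ = V₀ − E₀ = 152.4582 − 79.852702 = 72.605498
spread = −(1/T)·ln(B₀/D) − r = −(1/7.2961)·ln(72.605498/85.2057) − 0.0204 = 0.00153332
in basis points: 0.00153332 × 10⁴ = 15.3332 bp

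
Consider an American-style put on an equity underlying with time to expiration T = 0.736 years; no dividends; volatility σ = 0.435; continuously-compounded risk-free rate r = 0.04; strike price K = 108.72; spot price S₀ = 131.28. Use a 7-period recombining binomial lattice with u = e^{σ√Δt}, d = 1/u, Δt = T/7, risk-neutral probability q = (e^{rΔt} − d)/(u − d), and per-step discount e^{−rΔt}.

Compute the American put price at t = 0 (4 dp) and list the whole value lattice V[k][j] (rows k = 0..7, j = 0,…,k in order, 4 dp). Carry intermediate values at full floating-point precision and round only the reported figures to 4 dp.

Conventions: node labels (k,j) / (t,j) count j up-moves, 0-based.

Δt=0.10514, u=1.15148, d=0.86844, q=0.47969, disc=e^(-rΔt)=0.99580
k=7 terminal: V=max(K-S,0) → 59.8106 43.8703 22.7347 0.0000 0.0000 0.0000 0.0000 0.0000
k=6: j=0 S=56.3184 intr=52.4016 cont=51.9454 V=52.4016[EX]; j=1 S=74.6734 intr=34.0466 cont=33.5903 V=34.0466[EX]; j=2 S=99.0108 intr=9.7092 cont=11.7795 V=11.7795[hold]; j=3 S=131.2800 intr=0.0000 cont=0.0000 V=0.0000[hold]; j=4 S=174.0663 intr=0.0000 cont=0.0000 V=0.0000[hold]; j=5 S=230.7974 intr=0.0000 cont=0.0000 V=0.0000[hold]; j=6 S=306.0181 intr=0.0000 cont=0.0000 V=0.0000[hold]
k=5: j=0 S=64.8497 intr=43.8703 cont=43.4140 V=43.8703[EX]; j=1 S=85.9853 intr=22.7347 cont=23.2673 V=23.2673[hold]; j=2 S=114.0094 intr=0.0000 cont=6.1033 V=6.1033[hold]; j=3 S=151.1669 intr=0.0000 cont=0.0000 V=0.0000[hold]; j=4 S=200.4347 intr=0.0000 cont=0.0000 V=0.0000[hold]; j=5 S=265.7596 intr=0.0000 cont=0.0000 V=0.0000[hold]
k=4: j=0 S=74.6734 intr=34.0466 cont=33.8447 V=34.0466[EX]; j=1 S=99.0108 intr=9.7092 cont=14.9709 V=14.9709[hold]; j=2 S=131.2800 intr=0.0000 cont=3.1623 V=3.1623[hold]; j=3 S=174.0663 intr=0.0000 cont=0.0000 V=0.0000[hold]; j=4 S=230.7974 intr=0.0000 cont=0.0000 V=0.0000[hold]
k=3: j=0 S=85.9853 intr=22.7347 cont=24.7918 V=24.7918[hold]; j=1 S=114.0094 intr=0.0000 cont=9.2674 V=9.2674[hold]; j=2 S=151.1669 intr=0.0000 cont=1.6385 V=1.6385[hold]; j=3 S=200.4347 intr=0.0000 cont=0.0000 V=0.0000[hold]
k=2: j=0 S=99.0108 intr=9.7092 cont=17.2722 V=17.2722[hold]; j=1 S=131.2800 intr=0.0000 cont=5.5844 V=5.5844[hold]; j=2 S=174.0663 intr=0.0000 cont=0.8490 V=0.8490[hold]
k=1: j=0 S=114.0094 intr=0.0000 cont=11.6168 V=11.6168[hold]; j=1 S=151.1669 intr=0.0000 cont=3.2990 V=3.2990[hold]
k=0: j=0 S=131.2800 intr=0.0000 cont=7.5948 V=7.5948[hold]

price = 7.5948
tree:
7.5948
11.6168 3.2990
17.2722 5.5844 0.8490
24.7918 9.2674 1.6385 0.0000
34.0466 14.9709 3.1623 0.0000 0.0000
43.8703 23.2673 6.1033 0.0000 0.0000 0.0000
52.4016 34.0466 11.7795 0.0000 0.0000 0.0000 0.0000
59.8106 43.8703 22.7347 0.0000 0.0000 0.0000 0.0000 0.0000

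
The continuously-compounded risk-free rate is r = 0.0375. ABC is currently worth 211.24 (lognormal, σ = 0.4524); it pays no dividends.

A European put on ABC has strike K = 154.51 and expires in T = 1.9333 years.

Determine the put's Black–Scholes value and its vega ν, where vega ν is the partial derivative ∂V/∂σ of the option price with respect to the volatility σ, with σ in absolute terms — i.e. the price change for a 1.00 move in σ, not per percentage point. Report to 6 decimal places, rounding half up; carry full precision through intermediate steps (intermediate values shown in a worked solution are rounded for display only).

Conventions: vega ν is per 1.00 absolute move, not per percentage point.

price = 17.637541
ν = 76.253289

σ√T = 0.4524·√1.9333 = 0.629031
d₁ = (ln(S/K) + (r+σ²/2)T) / (σ√T) = (ln(211.24/154.51) + (0.0375+0.4524²/2)·1.9333) / 0.629031 = (0.312736 + 0.270339) / 0.629031 = 0.926941
d₂ = d₁ − σ√T = 0.926941 − 0.629031 = 0.297910
e^{−rT} = 0.930067
N(−d₁) = 0.176979,  N(−d₂) = 0.382886
Put price V = K·e^{−rT}·N(−d₂) − S·N(−d₁) = 55.022484 − 37.384942 = 17.637541
φ(d₁) = (1/√(2π))·e^{−d₁²/2} = 0.259617
ν = S·φ(d₁)·√T = 76.253289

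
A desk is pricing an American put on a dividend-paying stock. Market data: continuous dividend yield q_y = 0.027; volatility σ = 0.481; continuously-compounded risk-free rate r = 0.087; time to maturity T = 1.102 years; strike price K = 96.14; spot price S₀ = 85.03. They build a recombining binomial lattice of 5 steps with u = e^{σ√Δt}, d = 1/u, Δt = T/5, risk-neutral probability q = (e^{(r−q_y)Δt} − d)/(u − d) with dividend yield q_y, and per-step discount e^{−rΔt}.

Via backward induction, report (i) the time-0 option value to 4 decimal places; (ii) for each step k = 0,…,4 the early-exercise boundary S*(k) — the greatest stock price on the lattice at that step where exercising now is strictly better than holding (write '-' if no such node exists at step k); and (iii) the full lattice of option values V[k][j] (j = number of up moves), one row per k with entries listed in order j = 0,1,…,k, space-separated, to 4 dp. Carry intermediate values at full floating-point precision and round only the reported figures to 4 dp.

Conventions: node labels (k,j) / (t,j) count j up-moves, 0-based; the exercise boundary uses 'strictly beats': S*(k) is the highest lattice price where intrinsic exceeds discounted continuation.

price = 20.8247
boundary = - - 54.1293 43.1880 54.1293
tree:
20.8247
30.1858 11.2477
42.0107 18.2470 3.9099
52.9520 28.5070 7.5630 0.0000
61.6818 42.0107 14.6292 0.0000 0.0000
68.6469 52.9520 28.2974 0.0000 0.0000 0.0000

params: Δt=0.22040 u=1.25334 d=0.79787 q=0.47301 e^(-rΔt)=0.98101
t_5 payoffs: 68.6469 52.9520 28.2974 0.0000 0.0000 0.0000
t_4: node(4,0) S=34.4582 payoff=61.6818 vs cont=60.0603 → 61.6818 [stop]  node(4,1) S=54.1293 payoff=42.0107 vs cont=40.5059 → 42.0107 [stop]  node(4,2) S=85.0300 payoff=11.1100 vs cont=14.6292 → 14.6292 [wait]  node(4,3) S=133.5709 payoff=0.0000 vs cont=0.0000 → 0.0000 [wait]  node(4,4) S=209.8221 payoff=0.0000 vs cont=0.0000 → 0.0000 [wait]  ⇒ S*(4)=54.1293
t_3: node(3,0) S=43.1880 payoff=52.9520 vs cont=51.3824 → 52.9520 [stop]  node(3,1) S=67.8426 payoff=28.2974 vs cont=28.5070 → 28.5070 [wait]  node(3,2) S=106.5717 payoff=0.0000 vs cont=7.5630 → 7.5630 [wait]  node(3,3) S=167.4100 payoff=0.0000 vs cont=0.0000 → 0.0000 [wait]  ⇒ S*(3)=43.1880
t_2: node(2,0) S=54.1293 payoff=42.0107 vs cont=40.6032 → 42.0107 [stop]  node(2,1) S=85.0300 payoff=11.1100 vs cont=18.2470 → 18.2470 [wait]  node(2,2) S=133.5709 payoff=0.0000 vs cont=3.9099 → 3.9099 [wait]  ⇒ S*(2)=54.1293
t_1: node(1,0) S=67.8426 payoff=28.2974 vs cont=30.1858 → 30.1858 [wait]  node(1,1) S=106.5717 payoff=0.0000 vs cont=11.2477 → 11.2477 [wait]  ⇒ S*(1)=-
t_0: node(0,0) S=85.0300 payoff=11.1100 vs cont=20.8247 → 20.8247 [wait]  ⇒ S*(0)=-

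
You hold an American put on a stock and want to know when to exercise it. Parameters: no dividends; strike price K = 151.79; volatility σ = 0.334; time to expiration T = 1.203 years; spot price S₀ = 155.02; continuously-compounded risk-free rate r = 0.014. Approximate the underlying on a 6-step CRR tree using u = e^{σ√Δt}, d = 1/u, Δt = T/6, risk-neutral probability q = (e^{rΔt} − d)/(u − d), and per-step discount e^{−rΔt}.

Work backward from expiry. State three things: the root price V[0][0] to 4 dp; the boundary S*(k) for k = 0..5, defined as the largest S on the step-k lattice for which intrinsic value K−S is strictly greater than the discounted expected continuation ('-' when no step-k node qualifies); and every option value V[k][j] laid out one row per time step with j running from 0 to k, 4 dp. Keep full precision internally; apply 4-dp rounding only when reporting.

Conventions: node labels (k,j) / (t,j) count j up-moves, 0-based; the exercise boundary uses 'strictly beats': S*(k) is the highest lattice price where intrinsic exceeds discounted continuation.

price = 19.0819
boundary = - - - 98.9769 85.2280 98.9769
tree:
19.0819
27.8512 9.3876
39.2215 15.2999 2.8308
52.8131 24.2535 5.3769 0.0000
66.5620 36.9363 10.2130 0.0000 0.0000
78.4010 52.8131 19.3987 0.0000 0.0000 0.0000
88.5954 66.5620 36.8463 0.0000 0.0000 0.0000 0.0000

params: Δt=0.20050 u=1.16132 d=0.86109 q=0.47204 e^(-rΔt)=0.99720
t_6 payoffs: 88.5954 66.5620 36.8463 0.0000 0.0000 0.0000 0.0000
t_5: node(5,0) S=73.3890 payoff=78.4010 vs cont=77.9755 → 78.4010 [stop]  node(5,1) S=98.9769 payoff=52.8131 vs cont=52.3876 → 52.8131 [stop]  node(5,2) S=133.4862 payoff=18.3038 vs cont=19.3987 → 19.3987 [wait]  node(5,3) S=180.0276 payoff=0.0000 vs cont=0.0000 → 0.0000 [wait]  node(5,4) S=242.7961 payoff=0.0000 vs cont=0.0000 → 0.0000 [wait]  node(5,5) S=327.4495 payoff=0.0000 vs cont=0.0000 → 0.0000 [wait]  ⇒ S*(5)=98.9769
t_4: node(4,0) S=85.2280 payoff=66.5620 vs cont=66.1365 → 66.5620 [stop]  node(4,1) S=114.9437 payoff=36.8463 vs cont=36.9363 → 36.9363 [wait]  node(4,2) S=155.0200 payoff=0.0000 vs cont=10.2130 → 10.2130 [wait]  node(4,3) S=209.0693 payoff=0.0000 vs cont=0.0000 → 0.0000 [wait]  node(4,4) S=281.9636 payoff=0.0000 vs cont=0.0000 → 0.0000 [wait]  ⇒ S*(4)=85.2280
t_3: node(3,0) S=98.9769 payoff=52.8131 vs cont=52.4300 → 52.8131 [stop]  node(3,1) S=133.4862 payoff=18.3038 vs cont=24.2535 → 24.2535 [wait]  node(3,2) S=180.0276 payoff=0.0000 vs cont=5.3769 → 5.3769 [wait]  node(3,3) S=242.7961 payoff=0.0000 vs cont=0.0000 → 0.0000 [wait]  ⇒ S*(3)=98.9769
t_2: node(2,0) S=114.9437 payoff=36.8463 vs cont=39.2215 → 39.2215 [wait]  node(2,1) S=155.0200 payoff=0.0000 vs cont=15.2999 → 15.2999 [wait]  node(2,2) S=209.0693 payoff=0.0000 vs cont=2.8308 → 2.8308 [wait]  ⇒ S*(2)=-
t_1: node(1,0) S=133.4862 payoff=18.3038 vs cont=27.8512 → 27.8512 [wait]  node(1,1) S=180.0276 payoff=0.0000 vs cont=9.3876 → 9.3876 [wait]  ⇒ S*(1)=-
t_0: node(0,0) S=155.0200 payoff=0.0000 vs cont=19.0819 → 19.0819 [wait]  ⇒ S*(0)=-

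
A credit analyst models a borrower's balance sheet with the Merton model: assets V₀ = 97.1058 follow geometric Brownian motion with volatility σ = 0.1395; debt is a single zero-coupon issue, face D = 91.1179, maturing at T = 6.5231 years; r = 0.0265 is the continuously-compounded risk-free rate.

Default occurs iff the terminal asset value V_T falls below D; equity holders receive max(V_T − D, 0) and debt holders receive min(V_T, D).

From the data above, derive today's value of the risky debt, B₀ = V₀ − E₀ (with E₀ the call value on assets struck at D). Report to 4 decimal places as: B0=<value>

B0=72.0268

With assets at 97.1058 and a single debt payment of 91.1179 at 6.5231 years:
d₁ = [ln(V₀/D) + (r + σ²/2)T] / (σ√T)
   = [ln(97.1058/91.1179) + (0.0265 + 0.5·0.1395²)·6.5231] / (0.1395·√6.5231)
   = [0.063647 + 0.236333] / 0.356288 = 0.841958
d₂ = d₁ − σ√T = 0.841958 − 0.356288 = 0.485670
N(d₁) = 0.800094,  N(d₂) = 0.686399,  e^(−rT) = 0.841254
E₀ = V₀·N(d₁) − D·e^(−rT)·N(d₂)
   = 97.1058·0.800094 − 91.1179·0.841254·0.686399 = 25.079042
B₀ = V₀ − E₀ = 97.1058 − 25.079042 = 72.026758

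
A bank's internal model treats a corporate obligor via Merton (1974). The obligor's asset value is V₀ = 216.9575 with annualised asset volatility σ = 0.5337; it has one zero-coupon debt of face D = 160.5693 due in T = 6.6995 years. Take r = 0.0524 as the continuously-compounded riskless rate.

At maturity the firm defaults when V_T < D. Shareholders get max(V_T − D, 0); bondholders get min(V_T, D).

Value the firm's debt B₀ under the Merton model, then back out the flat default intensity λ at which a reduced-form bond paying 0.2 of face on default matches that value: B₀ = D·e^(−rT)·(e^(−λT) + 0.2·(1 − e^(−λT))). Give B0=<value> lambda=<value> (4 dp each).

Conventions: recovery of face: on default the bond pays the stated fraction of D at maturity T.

B0=73.3044 lambda=0.0864

Equity is a call on the firm's assets struck at D = 160.5693:
d₁ = [ln(V₀/D) + (r + σ²/2)T] / (σ√T)
   = [ln(216.9575/160.5693) + (0.0524 + 0.5·0.5337²)·6.6995] / (0.5337·√6.6995)
   = [0.300976 + 1.305182] / 1.381397 = 1.162706
d₂ = d₁ − σ√T = 1.162706 − 1.381397 = -0.218691
N(d₁) = 0.877526,  N(d₂) = 0.413445,  e^(−rT) = 0.703946
E₀ = V₀·N(d₁) − D·e^(−rT)·N(d₂)
   = 216.9575·0.877526 − 160.5693·0.703946·0.413445 = 143.653146
B₀ = V₀ − E₀ = 216.9575 − 143.653146 = 73.304354
e^(−λT) = (B₀·e^(rT)/D − 0.2)/(1 − 0.2) = (73.3044·1.420564/160.5693 − 0.2)/0.8 = 0.56065912
λ = −ln(0.56065912)/6.6995 = 0.086371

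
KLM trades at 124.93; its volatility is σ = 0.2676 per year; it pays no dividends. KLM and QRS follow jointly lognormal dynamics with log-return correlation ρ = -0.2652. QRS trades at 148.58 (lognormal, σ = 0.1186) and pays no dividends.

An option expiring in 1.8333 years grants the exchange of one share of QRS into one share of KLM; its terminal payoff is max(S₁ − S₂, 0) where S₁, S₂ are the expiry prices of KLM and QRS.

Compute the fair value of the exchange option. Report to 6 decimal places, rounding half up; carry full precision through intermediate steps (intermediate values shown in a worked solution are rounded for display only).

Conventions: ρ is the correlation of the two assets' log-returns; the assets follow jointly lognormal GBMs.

σ_eff = √(σ₁² + σ₂² − 2ρσ₁σ₂) = √(0.2676² + 0.1186² − 2·-0.2652·0.2676·0.1186) = 0.320171
d₁ = (ln(S₁/S₂) + (q₂ − q₁ + σ_eff²/2)T) / (σ_eff√T) = (ln(124.93/148.58) + (0.0 − 0.0 + 0.051255)·1.8333) / 0.433509 = -0.183168
d₂ = d₁ − σ_eff√T = -0.183168 − 0.433509 = -0.616677
N(d₁) = 0.427333,  N(d₂) = 0.268724
V = S₁·e^{−q₁T}·N(d₁) − S₂·e^{−q₂T}·N(d₂) = 53.386737 − 39.927004 = 13.459733
Key observation: pricing in QRS-units makes this a unit-strike call on the ratio S₁/S₂ — the risk-free rate cancels and cannot affect the value.

exchange price = 13.459733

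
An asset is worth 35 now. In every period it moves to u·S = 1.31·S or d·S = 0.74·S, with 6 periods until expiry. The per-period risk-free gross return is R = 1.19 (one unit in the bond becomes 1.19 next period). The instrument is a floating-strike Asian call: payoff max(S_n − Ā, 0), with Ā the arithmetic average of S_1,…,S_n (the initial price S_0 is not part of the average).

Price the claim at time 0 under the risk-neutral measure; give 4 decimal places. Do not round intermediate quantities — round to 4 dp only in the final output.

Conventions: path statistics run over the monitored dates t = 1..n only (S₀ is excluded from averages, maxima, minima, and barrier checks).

price = 11.6605

Risk-neutral up-probability p* = (R−d)/(u−d) = (1.19−0.74)/(1.31−0.74) = 0.7895; the claim prices as the p*-weighted sum of path payoffs discounted by R^6.
Enumerate all 2^6 = 64 price paths (U = up ×1.31, D = down ×0.74); each path with k up-moves has probability p*^k·(1−p*)^(6−k).
DDDDDD: Ā=13.8763, payoff=0.0000, prob=0.000087
UDDDDD: Ā=24.5648, payoff=0.0000, prob=0.000326
DUDDDD: Ā=21.2398, payoff=0.0000, prob=0.000326
UUDDDD: Ā=37.6002, payoff=0.0000, prob=0.001224
DDUDDD: Ā=18.7793, payoff=0.0000, prob=0.000326
UDUDDD: Ā=33.2445, payoff=0.0000, prob=0.001224
DUUDDD: Ā=29.9195, payoff=0.0000, prob=0.001224
UUUDDD: Ā=52.9656, payoff=0.0000, prob=0.004591
DDDUDD: Ā=16.9586, payoff=0.0000, prob=0.000326
UDDUDD: Ā=30.0212, payoff=0.0000, prob=0.001224
DUDUDD: Ā=26.6962, payoff=0.0000, prob=0.001224
UUDUDD: Ā=47.2595, payoff=0.0000, prob=0.004591
DDUUDD: Ā=24.2357, payoff=0.0000, prob=0.001224
UDUUDD: Ā=42.9038, payoff=0.0000, prob=0.004591
DUUUDD: Ā=39.5788, payoff=0.0000, prob=0.004591
UUUUDD: Ā=70.0652, payoff=0.0000, prob=0.017217
DDDDUD: Ā=15.6112, payoff=0.0000, prob=0.000326
UDDDUD: Ā=27.6360, payoff=0.0000, prob=0.001224
DUDDUD: Ā=24.3110, payoff=0.0000, prob=0.001224
UUDDUD: Ā=43.0371, payoff=0.0000, prob=0.004591
DDUDUD: Ā=21.8505, payoff=0.0000, prob=0.001224
UDUDUD: Ā=38.6813, payoff=0.0000, prob=0.004591
DUUDUD: Ā=35.3563, payoff=0.0000, prob=0.004591
UUUDUD: Ā=62.5903, payoff=0.0000, prob=0.017217
DDDUUD: Ā=20.0298, payoff=0.0000, prob=0.001224
UDDUUD: Ā=35.4581, payoff=0.0000, prob=0.004591
DUDUUD: Ā=32.1331, payoff=0.0000, prob=0.004591
UUDUUD: Ā=56.8842, payoff=0.0000, prob=0.017217
DDUUUD: Ā=29.6726, payoff=2.2117, prob=0.004591
UDUUUD: Ā=52.5285, payoff=3.9154, prob=0.017217
DUUUUD: Ā=49.2035, payoff=7.2404, prob=0.017217
UUUUUD: Ā=87.1035, payoff=12.8174, prob=0.064565
DDDDDU: Ā=14.6141, payoff=0.0000, prob=0.000326
UDDDDU: Ā=25.8710, payoff=0.0000, prob=0.001224
DUDDDU: Ā=22.5460, payoff=0.0000, prob=0.001224
UUDDDU: Ā=39.9125, payoff=0.0000, prob=0.004591
DDUDDU: Ā=20.0855, payoff=0.0000, prob=0.001224
UDUDDU: Ā=35.5567, payoff=0.0000, prob=0.004591
DUUDDU: Ā=32.2317, payoff=0.0000, prob=0.004591
UUUDDU: Ā=57.0588, payoff=0.0000, prob=0.017217
DDDUDU: Ā=18.2647, payoff=0.0000, prob=0.001224
UDDUDU: Ā=32.3335, payoff=0.0000, prob=0.004591
DUDUDU: Ā=29.0085, payoff=2.8759, prob=0.004591
UUDUDU: Ā=51.3528, payoff=5.0911, prob=0.017217
DDUUDU: Ā=26.5480, payoff=5.3364, prob=0.004591
UDUUDU: Ā=46.9971, payoff=9.4468, prob=0.017217
DUUUDU: Ā=43.6721, payoff=12.7718, prob=0.017217
UUUUDU: Ā=77.3113, payoff=22.6095, prob=0.064565
DDDDUU: Ā=16.9173, payoff=1.0937, prob=0.001224
UDDDUU: Ā=29.9482, payoff=1.9361, prob=0.004591
DUDDUU: Ā=26.6232, payoff=5.2611, prob=0.004591
UUDDUU: Ā=47.1303, payoff=9.3135, prob=0.017217
DDUDUU: Ā=24.1627, payoff=7.7216, prob=0.004591
UDUDUU: Ā=42.7746, payoff=13.6693, prob=0.017217
DUUDUU: Ā=39.4496, payoff=16.9943, prob=0.017217
UUUDUU: Ā=69.8364, payoff=30.0844, prob=0.064565
DDDUUU: Ā=22.3420, payoff=9.5423, prob=0.004591
UDDUUU: Ā=39.5513, payoff=16.8925, prob=0.017217
DUDUUU: Ā=36.2263, payoff=20.2175, prob=0.017217
UUDUUU: Ā=64.1304, payoff=35.7905, prob=0.064565
DDUUUU: Ā=33.7658, payoff=22.6780, prob=0.017217
UDUUUU: Ā=59.7747, payoff=40.1462, prob=0.064565
DUUUUU: Ā=56.4497, payoff=43.4712, prob=0.064565
UUUUUU: Ā=99.9311, payoff=76.9558, prob=0.242117
Price = Σ prob·payoff / R^6 = 33.113043 / 2.839761 = 11.6605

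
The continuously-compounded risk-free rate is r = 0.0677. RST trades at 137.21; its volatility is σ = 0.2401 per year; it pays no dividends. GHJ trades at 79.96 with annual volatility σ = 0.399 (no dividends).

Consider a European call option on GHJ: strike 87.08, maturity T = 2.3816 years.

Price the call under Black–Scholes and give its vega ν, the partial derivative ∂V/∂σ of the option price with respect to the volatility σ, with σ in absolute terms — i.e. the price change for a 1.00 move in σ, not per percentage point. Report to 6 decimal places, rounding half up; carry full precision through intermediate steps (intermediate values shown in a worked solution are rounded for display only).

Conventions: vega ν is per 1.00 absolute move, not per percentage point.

price = 21.689704
ν = 44.858345

σ√T = 0.399·√2.3816 = 0.615754
d₁ = (ln(S/K) + (r+σ²/2)T) / (σ√T) = (ln(79.96/87.08) + (0.0677+0.399²/2)·2.3816) / 0.615754 = (-0.085301 + 0.350811) / 0.615754 = 0.431195
d₂ = d₁ − σ√T = 0.431195 − 0.615754 = -0.184559
e^{−rT} = 0.851093
N(d₁) = 0.666837,  N(d₂) = 0.426787
Call price V = S·N(d₁) − K·e^{−rT}·N(d₂) = 53.320266 − 31.630562 = 21.689704
φ(d₁) = (1/√(2π))·e^{−d₁²/2} = 0.363526
ν = S·φ(d₁)·√T = 44.858345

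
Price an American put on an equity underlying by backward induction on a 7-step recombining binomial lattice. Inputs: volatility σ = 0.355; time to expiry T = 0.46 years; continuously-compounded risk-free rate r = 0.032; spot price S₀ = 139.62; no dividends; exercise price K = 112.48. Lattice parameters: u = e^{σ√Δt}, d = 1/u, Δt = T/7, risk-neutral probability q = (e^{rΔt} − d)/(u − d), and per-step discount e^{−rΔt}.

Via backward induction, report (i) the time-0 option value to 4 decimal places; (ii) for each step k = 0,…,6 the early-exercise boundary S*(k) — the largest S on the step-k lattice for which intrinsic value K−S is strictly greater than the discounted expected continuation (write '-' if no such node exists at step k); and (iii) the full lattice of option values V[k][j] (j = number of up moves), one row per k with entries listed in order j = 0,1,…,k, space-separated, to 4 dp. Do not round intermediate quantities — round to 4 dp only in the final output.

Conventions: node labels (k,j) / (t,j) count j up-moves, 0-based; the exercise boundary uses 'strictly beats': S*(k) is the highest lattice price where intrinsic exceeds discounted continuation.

Δt=0.06571  u=1.09527  d=0.91301  q=0.48881  discount=0.99790
step 7 (expiry): payoffs max(K−S,0) = 38.6401 23.8999 6.2174 0.0000 0.0000 0.0000 0.0000 0.0000
step 6: (k=6,j=0): S=80.8749, K−S=31.6051, hold=31.3688 ⇒ V=31.6051 exercise | (k=6,j=1): S=97.0193, K−S=15.4607, hold=15.2244 ⇒ V=15.4607 exercise | (k=6,j=2): S=116.3866, K−S=0.0000, hold=3.1715 ⇒ V=3.1715 continue | (k=6,j=3): S=139.6200, K−S=0.0000, hold=0.0000 ⇒ V=0.0000 continue | (k=6,j=4): S=167.4913, K−S=0.0000, hold=0.0000 ⇒ V=0.0000 continue | (k=6,j=5): S=200.9264, K−S=0.0000, hold=0.0000 ⇒ V=0.0000 continue | (k=6,j=6): S=241.0358, K−S=0.0000, hold=0.0000 ⇒ V=0.0000 continue  boundary S*=97.0193
step 5: (k=5,j=0): S=88.5801, K−S=23.8999, hold=23.6637 ⇒ V=23.8999 exercise | (k=5,j=1): S=106.2626, K−S=6.2174, hold=9.4337 ⇒ V=9.4337 continue | (k=5,j=2): S=127.4751, K−S=0.0000, hold=1.6178 ⇒ V=1.6178 continue | (k=5,j=3): S=152.9220, K−S=0.0000, hold=0.0000 ⇒ V=0.0000 continue | (k=5,j=4): S=183.4487, K−S=0.0000, hold=0.0000 ⇒ V=0.0000 continue | (k=5,j=5): S=220.0692, K−S=0.0000, hold=0.0000 ⇒ V=0.0000 continue  boundary S*=88.5801
step 4: (k=4,j=0): S=97.0193, K−S=15.4607, hold=16.7933 ⇒ V=16.7933 continue | (k=4,j=1): S=116.3866, K−S=0.0000, hold=5.6014 ⇒ V=5.6014 continue | (k=4,j=2): S=139.6200, K−S=0.0000, hold=0.8253 ⇒ V=0.8253 continue | (k=4,j=3): S=167.4913, K−S=0.0000, hold=0.0000 ⇒ V=0.0000 continue | (k=4,j=4): S=200.9264, K−S=0.0000, hold=0.0000 ⇒ V=0.0000 continue  boundary S*=-
step 3: (k=3,j=0): S=106.2626, K−S=6.2174, hold=11.2987 ⇒ V=11.2987 continue | (k=3,j=1): S=127.4751, K−S=0.0000, hold=3.2599 ⇒ V=3.2599 continue | (k=3,j=2): S=152.9220, K−S=0.0000, hold=0.4210 ⇒ V=0.4210 continue | (k=3,j=3): S=183.4487, K−S=0.0000, hold=0.0000 ⇒ V=0.0000 continue  boundary S*=-
step 2: (k=2,j=0): S=116.3866, K−S=0.0000, hold=7.3538 ⇒ V=7.3538 continue | (k=2,j=1): S=139.6200, K−S=0.0000, hold=1.8683 ⇒ V=1.8683 continue | (k=2,j=2): S=167.4913, K−S=0.0000, hold=0.2147 ⇒ V=0.2147 continue  boundary S*=-
step 1: (k=1,j=0): S=127.4751, K−S=0.0000, hold=4.6626 ⇒ V=4.6626 continue | (k=1,j=1): S=152.9220, K−S=0.0000, hold=1.0578 ⇒ V=1.0578 continue  boundary S*=-
step 0: (k=0,j=0): S=139.6200, K−S=0.0000, hold=2.8944 ⇒ V=2.8944 continue  boundary S*=-

price = 2.8944
boundary = - - - - - 88.5801 97.0193
tree:
2.8944
4.6626 1.0578
7.3538 1.8683 0.2147
11.2987 3.2599 0.4210 0.0000
16.7933 5.6014 0.8253 0.0000 0.0000
23.8999 9.4337 1.6178 0.0000 0.0000 0.0000
31.6051 15.4607 3.1715 0.0000 0.0000 0.0000 0.0000
38.6401 23.8999 6.2174 0.0000 0.0000 0.0000 0.0000 0.0000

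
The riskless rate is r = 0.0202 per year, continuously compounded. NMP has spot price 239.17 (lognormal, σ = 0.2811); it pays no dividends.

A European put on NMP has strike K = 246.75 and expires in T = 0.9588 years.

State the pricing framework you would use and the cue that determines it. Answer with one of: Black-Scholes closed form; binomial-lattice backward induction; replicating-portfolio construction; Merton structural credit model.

Key observation: everything needed for the exact continuous-time valuation of the European put on NMP (strike 246.75) is given, and no feature rules the closed form out.

framework: Black-Scholes closed form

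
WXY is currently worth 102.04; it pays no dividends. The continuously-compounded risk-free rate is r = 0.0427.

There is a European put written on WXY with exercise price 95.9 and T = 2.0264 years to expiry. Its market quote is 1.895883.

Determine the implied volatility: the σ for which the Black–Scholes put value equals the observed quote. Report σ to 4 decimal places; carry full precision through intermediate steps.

sigma = 0.1249

At σ = 0.1249 the Black–Scholes value reproduces the quote:
σ√T = 0.1249·√2.0264 = 0.177797
d₁ = (ln(S/K) + (r+σ²/2)T) / (σ√T) = (ln(102.04/95.9) + (0.0427+0.1249²/2)·2.0264) / 0.177797 = (0.062059 + 0.102333) / 0.177797 = 0.924604
d₂ = d₁ − σ√T = 0.924604 − 0.177797 = 0.746807
e^{−rT} = 0.917111
N(−d₁) = 0.177586,  N(−d₂) = 0.227590
V = K·e^{−rT}·N(−d₂) − S·N(−d₁) = 20.016743 − 18.120860 = 1.895883 (matching the quote); vega is positive throughout, so no other σ reproduces this price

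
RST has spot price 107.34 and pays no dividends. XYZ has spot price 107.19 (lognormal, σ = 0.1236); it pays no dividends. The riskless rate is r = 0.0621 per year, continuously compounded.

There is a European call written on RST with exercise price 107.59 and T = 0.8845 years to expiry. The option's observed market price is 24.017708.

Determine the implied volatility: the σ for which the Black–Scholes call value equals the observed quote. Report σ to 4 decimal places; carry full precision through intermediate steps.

sigma = 0.5451

At σ = 0.5451 the Black–Scholes value reproduces the quote:
σ√T = 0.5451·√0.8845 = 0.512655
d₁ = (ln(S/K) + (r+σ²/2)T) / (σ√T) = (ln(107.34/107.59) + (0.0621+0.5451²/2)·0.8845) / 0.512655 = (-0.002326 + 0.186335) / 0.512655 = 0.358933
d₂ = d₁ − σ√T = 0.358933 − 0.512655 = -0.153722
e^{−rT} = 0.946554
N(d₁) = 0.640177,  N(d₂) = 0.438914
V = S·N(d₁) − K·e^{−rT}·N(d₂) = 68.716631 − 44.698923 = 24.017708 (matching the quote); vega is positive throughout, so no other σ reproduces this price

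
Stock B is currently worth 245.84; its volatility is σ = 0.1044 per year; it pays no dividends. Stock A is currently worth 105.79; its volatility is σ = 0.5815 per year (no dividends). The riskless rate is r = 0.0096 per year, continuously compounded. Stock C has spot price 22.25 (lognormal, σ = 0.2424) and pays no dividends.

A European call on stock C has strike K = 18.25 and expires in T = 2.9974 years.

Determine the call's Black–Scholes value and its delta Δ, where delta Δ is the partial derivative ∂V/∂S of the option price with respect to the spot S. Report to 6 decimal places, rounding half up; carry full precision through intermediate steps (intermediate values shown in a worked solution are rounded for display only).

σ√T = 0.2424·√2.9974 = 0.419667
d₁ = (ln(S/K) + (r+σ²/2)T) / (σ√T) = (ln(22.25/18.25) + (0.0096+0.2424²/2)·2.9974) / 0.419667 = (0.198177 + 0.116835) / 0.419667 = 0.750624
d₂ = d₁ − σ√T = 0.750624 − 0.419667 = 0.330957
e^{−rT} = 0.971635
N(d₁) = 0.773561,  N(d₂) = 0.629661
Call price V = S·N(d₁) − K·e^{−rT}·N(d₂) = 17.211721 − 11.165371 = 6.046351
Δ = N(d₁) = 0.773561

price = 6.046351
Δ = 0.773561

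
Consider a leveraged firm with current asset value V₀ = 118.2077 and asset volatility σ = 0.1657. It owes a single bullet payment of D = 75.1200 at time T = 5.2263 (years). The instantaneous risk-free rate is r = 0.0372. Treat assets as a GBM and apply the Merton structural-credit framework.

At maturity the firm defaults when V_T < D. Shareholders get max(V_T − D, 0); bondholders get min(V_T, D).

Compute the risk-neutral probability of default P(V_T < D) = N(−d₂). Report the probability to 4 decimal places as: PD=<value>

PD=0.0642

Equity is a call on the firm's assets struck at D = 75.1200:
d₁ = [ln(V₀/D) + (r + σ²/2)T] / (σ√T)
   = [ln(118.2077/75.1200) + (0.0372 + 0.5·0.1657²)·5.2263] / (0.1657·√5.2263)
   = [0.453356 + 0.266166] / 0.378808 = 1.899437
d₂ = d₁ − σ√T = 1.899437 − 0.378808 = 1.520628
risk-neutral PD = N(−d₂) = N(-1.520628) = 0.064177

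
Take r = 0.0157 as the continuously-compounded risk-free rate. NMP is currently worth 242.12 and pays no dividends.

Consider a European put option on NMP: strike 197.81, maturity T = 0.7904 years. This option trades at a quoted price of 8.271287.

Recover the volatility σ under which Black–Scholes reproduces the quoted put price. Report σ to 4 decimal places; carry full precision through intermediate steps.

sigma = 0.3245

At σ = 0.3245 the Black–Scholes value reproduces the quote:
σ√T = 0.3245·√0.7904 = 0.288495
d₁ = (ln(S/K) + (r+σ²/2)T) / (σ√T) = (ln(242.12/197.81) + (0.0157+0.3245²/2)·0.7904) / 0.288495 = (0.202126 + 0.054024) / 0.288495 = 0.887885
d₂ = d₁ − σ√T = 0.887885 − 0.288495 = 0.599391
e^{−rT} = 0.987667
N(−d₁) = 0.187301,  N(−d₂) = 0.274456
V = K·e^{−rT}·N(−d₂) − S·N(−d₁) = 53.620651 − 45.349364 = 8.271287 (matching the quote); vega is positive throughout, so no other σ reproduces this price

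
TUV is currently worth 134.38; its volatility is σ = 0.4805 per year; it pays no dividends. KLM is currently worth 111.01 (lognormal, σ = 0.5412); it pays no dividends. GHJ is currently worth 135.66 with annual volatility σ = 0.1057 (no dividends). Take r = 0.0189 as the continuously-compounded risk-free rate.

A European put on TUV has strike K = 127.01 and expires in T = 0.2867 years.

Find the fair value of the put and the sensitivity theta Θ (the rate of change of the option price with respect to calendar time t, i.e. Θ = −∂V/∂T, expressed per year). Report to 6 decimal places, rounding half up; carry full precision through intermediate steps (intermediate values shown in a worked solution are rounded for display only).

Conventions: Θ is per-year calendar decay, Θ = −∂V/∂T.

price = 9.695462
Θ = -21.384125

σ√T = 0.4805·√0.2867 = 0.257281
d₁ = (ln(S/K) + (r+σ²/2)T) / (σ√T) = (ln(134.38/127.01) + (0.0189+0.4805²/2)·0.2867) / 0.257281 = (0.056406 + 0.038515) / 0.257281 = 0.368940
d₂ = d₁ − σ√T = 0.368940 − 0.257281 = 0.111659
e^{−rT} = 0.994596
N(−d₁) = 0.356086,  N(−d₂) = 0.455547
Put price V = K·e^{−rT}·N(−d₂) − S·N(−d₁) = 57.546338 − 47.850877 = 9.695462
φ(d₁) = (1/√(2π))·e^{−d₁²/2} = 0.372694
Θ = −S·φ(d₁)·σ/(2√T) + r·K·e^{−rT}·N(−d₂) = −22.471751 + 1.087626 = -21.384125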